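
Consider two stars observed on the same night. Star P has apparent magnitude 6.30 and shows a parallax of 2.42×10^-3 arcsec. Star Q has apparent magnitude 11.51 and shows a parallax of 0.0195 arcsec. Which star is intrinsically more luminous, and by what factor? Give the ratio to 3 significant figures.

Star P is more luminous, by a factor of 7880.

Star P: d = 1/p = 1/2.42×10^-3″ = 413.2 pc
Star P: M = m − 5 log₁₀ d + 5 = 6.30 − 5·2.6162 + 5 = -1.781
Star Q: d = 1/p = 1/0.0195″ = 51.28 pc
Star Q: M = m − 5 log₁₀ d + 5 = 11.51 − 5·1.7100 + 5 = 7.960
ΔM = M_P − M_Q = -1.781 − (7.960) = -9.741; smaller M is more luminous → Star P.
L ratio = 10^(0.4 |ΔM|) = 10^3.896 = 7878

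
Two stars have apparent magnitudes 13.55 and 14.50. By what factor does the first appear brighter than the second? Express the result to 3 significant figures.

Δm = 13.55 − (14.50) = -0.95
Flux ratio = 10^(−0.4 Δm) = 10^(−0.4 × -0.95) = 10^0.380 = 2.399

2.40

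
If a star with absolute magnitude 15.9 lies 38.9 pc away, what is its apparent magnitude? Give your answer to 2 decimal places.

m ≈ 18.85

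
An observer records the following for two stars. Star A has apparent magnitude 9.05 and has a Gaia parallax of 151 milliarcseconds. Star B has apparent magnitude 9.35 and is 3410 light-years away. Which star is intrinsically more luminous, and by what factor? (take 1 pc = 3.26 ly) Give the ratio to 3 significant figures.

Star A: p = 151 mas = 0.151″ → d = 1/p = 6.623 pc
Star A: M = m − 5 log₁₀ d + 5 = 9.05 − 5·0.8210 + 5 = 9.945
Star B: d = 3410 ly / 3.26 = 1046 pc
Star B: M = m − 5 log₁₀ d + 5 = 9.35 − 5·3.0195 + 5 = -0.748
ΔM = M_A − M_B = 9.945 − (-0.748) = 10.693; smaller M is more luminous → Star B.
L ratio = 10^(0.4 |ΔM|) = 10^4.277 = 18920

Star B is more luminous, by a factor of 18900.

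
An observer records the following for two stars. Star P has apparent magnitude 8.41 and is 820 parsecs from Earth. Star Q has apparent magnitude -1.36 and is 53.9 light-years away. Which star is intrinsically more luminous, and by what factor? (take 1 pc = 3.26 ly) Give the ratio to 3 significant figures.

Star P: M = m − 5 log₁₀ d + 5 = 8.41 − 5·2.9138 + 5 = -1.159
Star Q: d = 53.9 ly / 3.26 = 16.53 pc
Star Q: M = m − 5 log₁₀ d + 5 = -1.36 − 5·1.2184 + 5 = -2.452
ΔM = M_P − M_Q = -1.159 − (-2.452) = 1.293; smaller M is more luminous → Star Q.
L ratio = 10^(0.4 |ΔM|) = 10^0.517 = 3.289

Star Q is more luminous, by a factor of 3.29.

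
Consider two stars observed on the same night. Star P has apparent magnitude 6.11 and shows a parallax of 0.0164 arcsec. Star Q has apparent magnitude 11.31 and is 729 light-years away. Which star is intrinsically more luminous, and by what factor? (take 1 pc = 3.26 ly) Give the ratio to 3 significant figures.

Star P: d = 1/p = 1/0.0164″ = 60.98 pc
Star P: M = m − 5 log₁₀ d + 5 = 6.11 − 5·1.7852 + 5 = 2.184
Star Q: d = 729 ly / 3.26 = 223.6 pc
Star Q: M = m − 5 log₁₀ d + 5 = 11.31 − 5·2.3495 + 5 = 4.562
ΔM = M_P − M_Q = 2.184 − (4.562) = -2.378; smaller M is more luminous → Star P.
L ratio = 10^(0.4 |ΔM|) = 10^0.951 = 8.939

Star P is more luminous, by a factor of 8.94.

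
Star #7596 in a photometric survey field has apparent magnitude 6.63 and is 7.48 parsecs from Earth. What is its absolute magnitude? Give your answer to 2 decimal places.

M ≈ 7.26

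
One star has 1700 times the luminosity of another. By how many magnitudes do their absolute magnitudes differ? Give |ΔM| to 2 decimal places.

Pogson: ΔM = −2.5 log₁₀(ratio) = −2.5 log₁₀(1700) = −2.5 × 3.2304 = -8.076

|ΔM| ≈ 8.08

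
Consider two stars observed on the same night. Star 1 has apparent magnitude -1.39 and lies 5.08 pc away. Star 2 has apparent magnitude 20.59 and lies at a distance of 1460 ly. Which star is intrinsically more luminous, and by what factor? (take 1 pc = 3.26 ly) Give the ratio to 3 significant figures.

Star 1 is more luminous, by a factor of 79700.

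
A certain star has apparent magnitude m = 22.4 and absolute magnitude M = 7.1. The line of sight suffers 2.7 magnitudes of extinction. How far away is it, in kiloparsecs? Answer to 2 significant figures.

d ≈ 3.3 kpc

m − M = 5 log₁₀(d/10 pc) + A  ⇒  22.4 − (7.1) − 2.7 = 5 log₁₀(d/10)
12.600 = 5 log₁₀(d/10)
log₁₀ d = (m − M − A)/5 + 1 = 3.5200
d = 10^3.5200 = 3311 pc
= 3.311 kpc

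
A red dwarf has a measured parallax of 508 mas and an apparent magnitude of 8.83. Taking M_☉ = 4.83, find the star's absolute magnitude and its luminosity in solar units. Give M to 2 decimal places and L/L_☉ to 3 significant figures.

M ≈ 12.36; L/L_☉ ≈ 9.73×10^-4

d = 1/p = 1000/508 mas = 1.969 pc
M = m − 5 log₁₀ d + 5 = 8.83 − 5·0.2941 + 5 = 12.359
M − M_☉ = 12.359 − 4.83 = 7.529
L/L_☉ = 10^(−0.4 × 7.529) = 9.734×10^-4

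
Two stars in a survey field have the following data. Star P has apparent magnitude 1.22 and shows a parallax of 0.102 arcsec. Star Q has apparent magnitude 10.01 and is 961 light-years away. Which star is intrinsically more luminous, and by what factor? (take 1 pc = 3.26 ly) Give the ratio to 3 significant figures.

Star P is more luminous, by a factor of 3.63.

Star P: d = 1/p = 1/0.102″ = 9.804 pc
Star P: M = m − 5 log₁₀ d + 5 = 1.22 − 5·0.9914 + 5 = 1.263
Star Q: d = 961 ly / 3.26 = 294.8 pc
Star Q: M = m − 5 log₁₀ d + 5 = 10.01 − 5·2.4695 + 5 = 2.662
ΔM = M_P − M_Q = 1.263 − (2.662) = -1.399; smaller M is more luminous → Star P.
L ratio = 10^(0.4 |ΔM|) = 10^0.560 = 3.629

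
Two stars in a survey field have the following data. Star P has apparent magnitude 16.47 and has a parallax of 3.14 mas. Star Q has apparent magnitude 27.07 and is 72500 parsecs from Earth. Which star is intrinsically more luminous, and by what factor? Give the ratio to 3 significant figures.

Star P: p = 3.14 mas = 3.14×10^-3″ → d = 1/p = 318.5 pc
Star P: M = m − 5 log₁₀ d + 5 = 16.47 − 5·2.5031 + 5 = 8.955
Star Q: M = m − 5 log₁₀ d + 5 = 27.07 − 5·4.8603 + 5 = 7.768
ΔM = M_P − M_Q = 8.955 − (7.768) = 1.186; smaller M is more luminous → Star Q.
L ratio = 10^(0.4 |ΔM|) = 10^0.475 = 2.982

Star Q is more luminous, by a factor of 2.98.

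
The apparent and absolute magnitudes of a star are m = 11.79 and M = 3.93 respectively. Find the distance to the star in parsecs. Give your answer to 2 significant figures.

d ≈ 370 pc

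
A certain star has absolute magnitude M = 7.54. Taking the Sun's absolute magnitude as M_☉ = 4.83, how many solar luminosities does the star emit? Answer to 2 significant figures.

L/L_☉ ≈ 0.082

M − M_☉ = 7.54 − 4.83 = 2.710
L/L_☉ = 10^(−0.4 (M − M_☉)) = 10^-1.084 = 0.08241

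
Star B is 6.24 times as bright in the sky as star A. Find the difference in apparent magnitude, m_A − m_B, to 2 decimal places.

Pogson: Δm = −2.5 log₁₀(ratio) = −2.5 log₁₀(6.24) = −2.5 × 0.7952 = -1.988
Star B is brighter so has the smaller magnitude: m_A − m_B is positive.

m_A − m_B ≈ 1.99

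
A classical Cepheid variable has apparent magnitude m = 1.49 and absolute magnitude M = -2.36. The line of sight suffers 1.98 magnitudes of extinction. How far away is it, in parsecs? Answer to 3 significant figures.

d ≈ 23.7 pc

m − M = 5 log₁₀(d/10 pc) + A  ⇒  1.49 − (-2.36) − 1.98 = 5 log₁₀(d/10)
1.870 = 5 log₁₀(d/10)
log₁₀ d = (m − M − A)/5 + 1 = 1.3740
d = 10^1.3740 = 23.66 pc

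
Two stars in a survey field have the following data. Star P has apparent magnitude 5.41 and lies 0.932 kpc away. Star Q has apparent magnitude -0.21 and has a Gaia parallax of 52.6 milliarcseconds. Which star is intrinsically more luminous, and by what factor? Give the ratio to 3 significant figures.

Star P is more luminous, by a factor of 13.6.

Star P: d = 0.932 kpc = 932.0 pc
Star P: M = m − 5 log₁₀ d + 5 = 5.41 − 5·2.9694 + 5 = -4.437
Star Q: p = 52.6 mas = 0.0526″ → d = 1/p = 19.01 pc
Star Q: M = m − 5 log₁₀ d + 5 = -0.21 − 5·1.2790 + 5 = -1.605
ΔM = M_P − M_Q = -4.437 − (-1.605) = -2.832; smaller M is more luminous → Star P.
L ratio = 10^(0.4 |ΔM|) = 10^1.133 = 13.58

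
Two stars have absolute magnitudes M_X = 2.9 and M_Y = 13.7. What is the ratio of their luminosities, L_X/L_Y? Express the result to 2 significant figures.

ΔM = M_X − M_Y = -10.8
L_X/L_Y = 10^(−0.4 ΔM) = 10^4.320 = 20890

L_X/L_Y ≈ 21000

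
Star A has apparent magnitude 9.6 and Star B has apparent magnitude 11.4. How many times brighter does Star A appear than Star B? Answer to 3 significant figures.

5.25

Magnitude difference = -1.8
Flux ratio = 10^(−0.4 Δm) = 10^(−0.4 × -1.8) = 10^0.720 = 5.248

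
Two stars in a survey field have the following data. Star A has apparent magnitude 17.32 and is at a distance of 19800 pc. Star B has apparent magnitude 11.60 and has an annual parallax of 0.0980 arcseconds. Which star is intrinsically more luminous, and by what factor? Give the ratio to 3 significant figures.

Star A: M = m − 5 log₁₀ d + 5 = 17.32 − 5·4.2967 + 5 = 0.837
Star B: d = 1/p = 1/0.0980″ = 10.20 pc
Star B: M = m − 5 log₁₀ d + 5 = 11.60 − 5·1.0088 + 5 = 11.556
ΔM = M_A − M_B = 0.837 − (11.556) = -10.719; smaller M is more luminous → Star A.
L ratio = 10^(0.4 |ΔM|) = 10^4.288 = 19400

Star A is more luminous, by a factor of 19400.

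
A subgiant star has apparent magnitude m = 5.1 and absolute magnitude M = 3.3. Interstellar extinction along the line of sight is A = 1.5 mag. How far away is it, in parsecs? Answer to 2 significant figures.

d ≈ 11 pc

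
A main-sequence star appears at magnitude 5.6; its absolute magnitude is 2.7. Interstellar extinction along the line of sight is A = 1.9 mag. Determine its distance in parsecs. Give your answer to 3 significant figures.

d ≈ 15.8 pc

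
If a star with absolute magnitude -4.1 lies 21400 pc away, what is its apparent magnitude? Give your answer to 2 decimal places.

m ≈ 12.55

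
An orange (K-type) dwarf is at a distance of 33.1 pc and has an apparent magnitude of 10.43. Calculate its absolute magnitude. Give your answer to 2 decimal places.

5 log₁₀(d/10 pc) = 5 log₁₀(33.10) − 5 = 2.599
M = m − 5 log₁₀(d/10) = 10.43 − 2.599 = 7.831

M ≈ 7.83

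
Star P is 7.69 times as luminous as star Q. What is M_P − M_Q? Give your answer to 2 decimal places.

M_P − M_Q ≈ -2.21

Pogson: ΔM = −2.5 log₁₀(ratio) = −2.5 log₁₀(7.69) = −2.5 × 0.8859 = -2.215
Star P is brighter, so it has the smaller magnitude: the difference is negative.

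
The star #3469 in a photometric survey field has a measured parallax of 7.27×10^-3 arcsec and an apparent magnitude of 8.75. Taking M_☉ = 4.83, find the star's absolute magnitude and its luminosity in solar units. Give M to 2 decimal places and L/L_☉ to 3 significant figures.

M ≈ 3.06; L/L_☉ ≈ 5.12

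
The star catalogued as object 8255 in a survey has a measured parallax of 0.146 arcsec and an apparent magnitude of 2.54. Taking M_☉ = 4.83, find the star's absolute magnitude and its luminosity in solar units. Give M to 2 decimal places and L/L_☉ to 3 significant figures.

M ≈ 3.36; L/L_☉ ≈ 3.87

d = 1/p = 1/0.146″ = 6.849 pc
M = m − 5 log₁₀ d + 5 = 2.54 − 5·0.8356 + 5 = 3.362
M − M_☉ = 3.362 − 4.83 = -1.468
L/L_☉ = 10^(−0.4 × -1.468) = 3.866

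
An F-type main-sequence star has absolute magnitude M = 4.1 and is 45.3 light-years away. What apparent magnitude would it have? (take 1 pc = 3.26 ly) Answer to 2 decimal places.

d = 45.3 ly / 3.26 = 13.90 pc
m = M + 5 log₁₀ d − 5 = 4.1 + 5·1.1429 − 5 = 4.814

m ≈ 4.81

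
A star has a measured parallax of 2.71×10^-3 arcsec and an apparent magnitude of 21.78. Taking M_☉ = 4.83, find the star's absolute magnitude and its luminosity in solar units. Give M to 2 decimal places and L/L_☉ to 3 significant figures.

M ≈ 13.94; L/L_☉ ≈ 2.26×10^-4

d = 1/p = 1/2.71×10^-3″ = 369.0 pc
M = m − 5 log₁₀ d + 5 = 21.78 − 5·2.5670 + 5 = 13.945
M − M_☉ = 13.945 − 4.83 = 9.115
L/L_☉ = 10^(−0.4 × 9.115) = 2.260×10^-4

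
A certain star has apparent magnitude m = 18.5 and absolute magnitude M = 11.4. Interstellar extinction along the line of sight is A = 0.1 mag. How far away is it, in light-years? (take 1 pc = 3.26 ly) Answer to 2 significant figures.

m − M = 5 log₁₀(d/10 pc) + A  ⇒  18.5 − (11.4) − 0.1 = 5 log₁₀(d/10)
7.000 = 5 log₁₀(d/10)
log₁₀ d = (m − M − A)/5 + 1 = 2.4000
d = 10^2.4000 = 251.2 pc
= 818.9 ly

d ≈ 820 ly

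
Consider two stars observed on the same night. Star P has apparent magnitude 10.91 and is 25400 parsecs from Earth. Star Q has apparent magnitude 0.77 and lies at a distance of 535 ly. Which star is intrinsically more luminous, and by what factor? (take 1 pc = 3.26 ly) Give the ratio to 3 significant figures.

Star P: M = m − 5 log₁₀ d + 5 = 10.91 − 5·4.4048 + 5 = -6.114
Star Q: d = 535 ly / 3.26 = 164.1 pc
Star Q: M = m − 5 log₁₀ d + 5 = 0.77 − 5·2.2151 + 5 = -5.306
ΔM = M_P − M_Q = -6.114 − (-5.306) = -0.808; smaller M is more luminous → Star P.
L ratio = 10^(0.4 |ΔM|) = 10^0.323 = 2.106

Star P is more luminous, by a factor of 2.11.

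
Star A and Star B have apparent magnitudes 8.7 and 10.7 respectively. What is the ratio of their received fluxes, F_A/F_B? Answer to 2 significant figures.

Δm = 8.7 − (10.7) = -2.0
Flux ratio = 10^(−0.4 Δm) = 10^(−0.4 × -2.0) = 10^0.800 = 6.310

F_A/F_B ≈ 6.3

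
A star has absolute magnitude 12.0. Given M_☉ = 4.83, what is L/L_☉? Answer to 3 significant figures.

L/L_☉ ≈ 1.36×10^-3

M − M_☉ = 12.0 − 4.83 = 7.170
L/L_☉ = 10^(−0.4 (M − M_☉)) = 10^-2.868 = 1.355×10^-3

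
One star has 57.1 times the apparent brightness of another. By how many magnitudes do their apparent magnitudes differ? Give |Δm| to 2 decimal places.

|Δm| ≈ 4.39

Pogson: Δm = −2.5 log₁₀(ratio) = −2.5 log₁₀(57.1) = −2.5 × 1.7566 = -4.392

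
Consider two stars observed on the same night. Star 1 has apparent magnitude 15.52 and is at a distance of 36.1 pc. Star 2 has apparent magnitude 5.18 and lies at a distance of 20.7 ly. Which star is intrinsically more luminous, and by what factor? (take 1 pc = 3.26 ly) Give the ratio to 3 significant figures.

Star 2 is more luminous, by a factor of 423.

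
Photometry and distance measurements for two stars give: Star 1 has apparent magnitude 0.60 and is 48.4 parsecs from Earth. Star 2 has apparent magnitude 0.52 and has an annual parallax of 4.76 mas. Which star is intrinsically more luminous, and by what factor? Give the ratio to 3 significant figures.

Star 1: M = m − 5 log₁₀ d + 5 = 0.60 − 5·1.6848 + 5 = -2.824
Star 2: p = 4.76 mas = 4.76×10^-3″ → d = 1/p = 210.1 pc
Star 2: M = m − 5 log₁₀ d + 5 = 0.52 − 5·2.3224 + 5 = -6.092
ΔM = M_1 − M_2 = -2.824 − (-6.092) = 3.268; smaller M is more luminous → Star 2.
L ratio = 10^(0.4 |ΔM|) = 10^1.307 = 20.28

Star 2 is more luminous, by a factor of 20.3.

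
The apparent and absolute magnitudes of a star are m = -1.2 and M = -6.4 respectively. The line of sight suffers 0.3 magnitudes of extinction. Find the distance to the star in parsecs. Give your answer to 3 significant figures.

m − M = 5 log₁₀(d/10 pc) + A  ⇒  -1.2 − (-6.4) − 0.3 = 5 log₁₀(d/10)
4.900 = 5 log₁₀(d/10)
log₁₀ d = (m − M − A)/5 + 1 = 1.9800
d = 10^1.9800 = 95.50 pc

d ≈ 95.5 pc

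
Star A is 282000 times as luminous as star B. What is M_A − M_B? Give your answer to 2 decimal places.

M_A − M_B ≈ -13.63

Pogson: ΔM = −2.5 log₁₀(ratio) = −2.5 log₁₀(282000) = −2.5 × 5.4502 = -13.626
Star A is brighter, so it has the smaller magnitude: the difference is negative.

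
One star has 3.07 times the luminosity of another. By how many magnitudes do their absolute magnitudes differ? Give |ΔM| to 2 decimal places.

Pogson: ΔM = −2.5 log₁₀(ratio) = −2.5 log₁₀(3.07) = −2.5 × 0.4871 = -1.218

|ΔM| ≈ 1.22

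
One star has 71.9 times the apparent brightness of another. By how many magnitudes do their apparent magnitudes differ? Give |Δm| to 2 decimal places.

Pogson: Δm = −2.5 log₁₀(ratio) = −2.5 log₁₀(71.9) = −2.5 × 1.8567 = -4.642

|Δm| ≈ 4.64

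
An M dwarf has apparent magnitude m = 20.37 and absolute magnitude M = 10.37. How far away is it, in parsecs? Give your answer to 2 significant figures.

μ = m − M = 10.000
m − M = 5 log₁₀ d − 5
log₁₀ d = (m − M)/5 + 1 = 3.0000
d = 10^3.0000 = 1000 pc

d ≈ 1000 pc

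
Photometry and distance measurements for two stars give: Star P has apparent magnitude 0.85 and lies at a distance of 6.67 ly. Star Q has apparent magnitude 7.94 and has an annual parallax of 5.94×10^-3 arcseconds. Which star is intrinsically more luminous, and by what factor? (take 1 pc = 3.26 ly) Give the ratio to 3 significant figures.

Star P: d = 6.67 ly / 3.26 = 2.046 pc
Star P: M = m − 5 log₁₀ d + 5 = 0.85 − 5·0.3109 + 5 = 4.295
Star Q: d = 1/p = 1/5.94×10^-3″ = 168.4 pc
Star Q: M = m − 5 log₁₀ d + 5 = 7.94 − 5·2.2262 + 5 = 1.809
ΔM = M_P − M_Q = 4.295 − (1.809) = 2.487; smaller M is more luminous → Star Q.
L ratio = 10^(0.4 |ΔM|) = 10^0.995 = 9.877

Star Q is more luminous, by a factor of 9.88.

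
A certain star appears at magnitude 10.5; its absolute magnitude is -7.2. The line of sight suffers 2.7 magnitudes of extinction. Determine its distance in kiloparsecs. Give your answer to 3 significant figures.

d ≈ 10.0 kpc

m − M = 5 log₁₀(d/10 pc) + A  ⇒  10.5 − (-7.2) − 2.7 = 5 log₁₀(d/10)
15.000 = 5 log₁₀(d/10)
log₁₀ d = (m − M − A)/5 + 1 = 4.0000
d = 10^4.0000 = 10000 pc
= 10.00 kpc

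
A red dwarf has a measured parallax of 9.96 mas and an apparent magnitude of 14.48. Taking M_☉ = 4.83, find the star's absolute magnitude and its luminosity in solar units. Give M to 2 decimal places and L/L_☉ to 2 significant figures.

d = 1/p = 1000/9.96 mas = 100.4 pc
M = m − 5 log₁₀ d + 5 = 14.48 − 5·2.0017 + 5 = 9.471
M − M_☉ = 9.471 − 4.83 = 4.641
L/L_☉ = 10^(−0.4 × 4.641) = 0.01391

M ≈ 9.47; L/L_☉ ≈ 0.014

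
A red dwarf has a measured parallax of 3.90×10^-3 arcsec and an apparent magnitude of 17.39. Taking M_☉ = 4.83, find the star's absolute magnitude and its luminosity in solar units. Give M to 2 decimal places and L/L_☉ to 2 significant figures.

M ≈ 10.35; L/L_☉ ≈ 6.2×10^-3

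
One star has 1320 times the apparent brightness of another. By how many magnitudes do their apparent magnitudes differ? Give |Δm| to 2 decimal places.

|Δm| ≈ 7.80

Pogson: Δm = −2.5 log₁₀(ratio) = −2.5 log₁₀(1320) = −2.5 × 3.1206 = -7.801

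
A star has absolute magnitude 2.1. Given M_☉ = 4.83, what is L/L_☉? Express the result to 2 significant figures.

M − M_☉ = 2.1 − 4.83 = -2.730
L/L_☉ = 10^(−0.4 (M − M_☉)) = 10^1.092 = 12.36

L/L_☉ ≈ 12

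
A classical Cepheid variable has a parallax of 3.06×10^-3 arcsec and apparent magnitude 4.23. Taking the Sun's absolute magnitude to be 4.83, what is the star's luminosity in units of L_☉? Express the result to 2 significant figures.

L/L_☉ ≈ 1900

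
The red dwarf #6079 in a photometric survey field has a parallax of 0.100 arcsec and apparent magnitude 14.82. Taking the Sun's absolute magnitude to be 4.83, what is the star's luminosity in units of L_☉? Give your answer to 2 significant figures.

d = 1/p = 1/0.100″ = 10.00 pc
M = m − 5 log₁₀ d + 5 = 14.82 − 5·1.0000 + 5 = 14.820
M − M_☉ = 14.820 − 4.83 = 9.990
L/L_☉ = 10^(−0.4 × 9.990) = 1.009×10^-4

L/L_☉ ≈ 1.0×10^-4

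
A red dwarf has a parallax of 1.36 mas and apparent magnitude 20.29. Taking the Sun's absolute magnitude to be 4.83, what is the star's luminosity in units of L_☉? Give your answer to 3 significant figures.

L/L_☉ ≈ 3.54×10^-3

d = 1/p = 1000/1.36 mas = 735.3 pc
M = m − 5 log₁₀ d + 5 = 20.29 − 5·2.8665 + 5 = 10.958
M − M_☉ = 10.958 − 4.83 = 6.128
L/L_☉ = 10^(−0.4 × 6.128) = 3.539×10^-3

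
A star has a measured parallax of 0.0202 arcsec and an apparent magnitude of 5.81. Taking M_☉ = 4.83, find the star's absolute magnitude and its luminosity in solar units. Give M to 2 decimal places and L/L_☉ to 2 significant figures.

M ≈ 2.34; L/L_☉ ≈ 9.9

d = 1/p = 1/0.0202″ = 49.50 pc
M = m − 5 log₁₀ d + 5 = 5.81 − 5·1.6946 + 5 = 2.337
M − M_☉ = 2.337 − 4.83 = -2.493
L/L_☉ = 10^(−0.4 × -2.493) = 9.938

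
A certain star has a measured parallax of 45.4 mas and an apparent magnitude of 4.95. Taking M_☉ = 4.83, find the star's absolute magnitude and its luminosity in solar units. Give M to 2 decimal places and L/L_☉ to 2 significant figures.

M ≈ 3.24; L/L_☉ ≈ 4.3

d = 1/p = 1000/45.4 mas = 22.03 pc
M = m − 5 log₁₀ d + 5 = 4.95 − 5·1.3429 + 5 = 3.235
M − M_☉ = 3.235 − 4.83 = -1.595
L/L_☉ = 10^(−0.4 × -1.595) = 4.344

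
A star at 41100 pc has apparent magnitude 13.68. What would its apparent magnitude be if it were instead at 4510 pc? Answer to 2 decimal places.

m ≈ 8.88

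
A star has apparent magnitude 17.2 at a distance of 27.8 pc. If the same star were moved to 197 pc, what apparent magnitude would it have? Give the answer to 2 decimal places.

m ≈ 21.45

Flux ∝ 1/d², so Δm = 5 log₁₀(d₂/d₁) = 5 log₁₀(197/27.8) = 4.252
m₂ = m₁ + Δm = 17.2 + (4.252) = 21.452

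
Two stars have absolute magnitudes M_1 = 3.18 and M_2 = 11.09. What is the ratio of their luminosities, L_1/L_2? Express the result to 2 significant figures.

L_1/L_2 ≈ 1500

ΔM = M_1 − M_2 = -7.91
L_1/L_2 = 10^(−0.4 ΔM) = 10^3.164 = 1459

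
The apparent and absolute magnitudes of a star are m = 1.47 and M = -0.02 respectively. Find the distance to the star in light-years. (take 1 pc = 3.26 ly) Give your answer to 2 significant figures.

Distance modulus: m − M = 1.47 − (-0.02) = 1.490
m − M = 5 log₁₀ d − 5
log₁₀ d = (m − M)/5 + 1 = 1.2980
d = 10^1.2980 = 19.86 pc
= 64.75 ly

d ≈ 65 ly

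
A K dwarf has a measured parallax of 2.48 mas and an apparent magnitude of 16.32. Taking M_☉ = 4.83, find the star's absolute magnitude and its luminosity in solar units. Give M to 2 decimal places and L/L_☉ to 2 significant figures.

d = 1/p = 1000/2.48 mas = 403.2 pc
M = m − 5 log₁₀ d + 5 = 16.32 − 5·2.6055 + 5 = 8.292
M − M_☉ = 8.292 − 4.83 = 3.462
L/L_☉ = 10^(−0.4 × 3.462) = 0.04122

M ≈ 8.29; L/L_☉ ≈ 0.041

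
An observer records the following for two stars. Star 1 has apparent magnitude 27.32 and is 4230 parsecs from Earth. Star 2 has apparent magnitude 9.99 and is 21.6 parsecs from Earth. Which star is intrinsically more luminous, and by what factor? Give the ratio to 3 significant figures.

Star 2 is more luminous, by a factor of 223.

Star 1: M = m − 5 log₁₀ d + 5 = 27.32 − 5·3.6263 + 5 = 14.188
Star 2: M = m − 5 log₁₀ d + 5 = 9.99 − 5·1.3345 + 5 = 8.318
ΔM = M_1 − M_2 = 14.188 − (8.318) = 5.871; smaller M is more luminous → Star 2.
L ratio = 10^(0.4 |ΔM|) = 10^2.348 = 223.0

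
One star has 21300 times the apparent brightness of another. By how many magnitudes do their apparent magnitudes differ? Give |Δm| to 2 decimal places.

Pogson: Δm = −2.5 log₁₀(ratio) = −2.5 log₁₀(21300) = −2.5 × 4.3284 = -10.821

|Δm| ≈ 10.82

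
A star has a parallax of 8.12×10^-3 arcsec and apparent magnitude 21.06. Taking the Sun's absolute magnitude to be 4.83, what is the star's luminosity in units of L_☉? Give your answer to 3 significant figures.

d = 1/p = 1/8.12×10^-3″ = 123.2 pc
M = m − 5 log₁₀ d + 5 = 21.06 − 5·2.0904 + 5 = 15.608
M − M_☉ = 15.608 − 4.83 = 10.778
L/L_☉ = 10^(−0.4 × 10.778) = 4.885×10^-5

L/L_☉ ≈ 4.89×10^-5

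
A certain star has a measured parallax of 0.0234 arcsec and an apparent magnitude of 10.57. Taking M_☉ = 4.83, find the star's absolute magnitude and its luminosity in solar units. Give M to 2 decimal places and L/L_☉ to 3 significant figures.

M ≈ 7.42; L/L_☉ ≈ 0.0924

d = 1/p = 1/0.0234″ = 42.74 pc
M = m − 5 log₁₀ d + 5 = 10.57 − 5·1.6308 + 5 = 7.416
M − M_☉ = 7.416 − 4.83 = 2.586
L/L_☉ = 10^(−0.4 × 2.586) = 0.09238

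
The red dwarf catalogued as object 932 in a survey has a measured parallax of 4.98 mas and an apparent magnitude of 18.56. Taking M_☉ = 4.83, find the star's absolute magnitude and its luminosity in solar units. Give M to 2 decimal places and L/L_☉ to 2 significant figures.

M ≈ 12.05; L/L_☉ ≈ 1.3×10^-3

d = 1/p = 1000/4.98 mas = 200.8 pc
M = m − 5 log₁₀ d + 5 = 18.56 − 5·2.3028 + 5 = 12.046
M − M_☉ = 12.046 − 4.83 = 7.216
L/L_☉ = 10^(−0.4 × 7.216) = 1.299×10^-3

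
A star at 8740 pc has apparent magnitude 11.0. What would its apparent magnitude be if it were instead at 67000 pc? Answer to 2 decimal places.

m ≈ 15.42

Flux ∝ 1/d², so Δm = 5 log₁₀(d₂/d₁) = 5 log₁₀(67000/8740) = 4.423
m₂ = m₁ + Δm = 11.0 + (4.423) = 15.423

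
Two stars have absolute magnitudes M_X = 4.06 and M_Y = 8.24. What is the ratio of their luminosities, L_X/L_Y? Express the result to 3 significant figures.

L_X/L_Y ≈ 47.0

ΔM = M_X − M_Y = -4.18
L_X/L_Y = 10^(−0.4 ΔM) = 10^1.672 = 46.99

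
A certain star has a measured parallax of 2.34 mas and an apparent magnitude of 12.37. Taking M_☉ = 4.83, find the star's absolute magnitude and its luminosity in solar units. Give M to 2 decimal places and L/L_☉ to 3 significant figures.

M ≈ 4.22; L/L_☉ ≈ 1.76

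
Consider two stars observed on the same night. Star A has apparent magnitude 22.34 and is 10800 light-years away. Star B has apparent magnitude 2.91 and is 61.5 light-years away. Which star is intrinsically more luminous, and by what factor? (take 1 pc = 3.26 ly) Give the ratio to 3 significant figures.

Star B is more luminous, by a factor of 1920.

Star A: d = 10800 ly / 3.26 = 3313 pc
Star A: M = m − 5 log₁₀ d + 5 = 22.34 − 5·3.5202 + 5 = 9.739
Star B: d = 61.5 ly / 3.26 = 18.87 pc
Star B: M = m − 5 log₁₀ d + 5 = 2.91 − 5·1.2757 + 5 = 1.532
ΔM = M_A − M_B = 9.739 − (1.532) = 8.207; smaller M is more luminous → Star B.
L ratio = 10^(0.4 |ΔM|) = 10^3.283 = 1918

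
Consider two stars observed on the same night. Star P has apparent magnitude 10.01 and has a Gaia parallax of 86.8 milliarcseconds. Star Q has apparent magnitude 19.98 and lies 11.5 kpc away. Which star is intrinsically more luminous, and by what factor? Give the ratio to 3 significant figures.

Star Q is more luminous, by a factor of 102.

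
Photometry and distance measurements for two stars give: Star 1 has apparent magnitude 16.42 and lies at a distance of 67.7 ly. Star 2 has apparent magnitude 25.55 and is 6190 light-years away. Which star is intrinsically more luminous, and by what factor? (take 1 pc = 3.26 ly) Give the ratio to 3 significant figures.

Star 2 is more luminous, by a factor of 1.86.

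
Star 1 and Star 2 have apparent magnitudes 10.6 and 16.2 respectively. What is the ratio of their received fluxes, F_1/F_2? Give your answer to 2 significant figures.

F_1/F_2 ≈ 170

Δm = 10.6 − (16.2) = -5.6
Flux ratio = 10^(−0.4 Δm) = 10^(−0.4 × -5.6) = 10^2.240 = 173.8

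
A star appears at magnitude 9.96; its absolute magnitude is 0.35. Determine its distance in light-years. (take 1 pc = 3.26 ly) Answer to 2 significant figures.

d ≈ 2700 ly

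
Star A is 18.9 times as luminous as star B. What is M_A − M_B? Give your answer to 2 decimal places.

M_A − M_B ≈ -3.19

Pogson: ΔM = −2.5 log₁₀(ratio) = −2.5 log₁₀(18.9) = −2.5 × 1.2765 = -3.191
Star A is brighter, so it has the smaller magnitude: the difference is negative.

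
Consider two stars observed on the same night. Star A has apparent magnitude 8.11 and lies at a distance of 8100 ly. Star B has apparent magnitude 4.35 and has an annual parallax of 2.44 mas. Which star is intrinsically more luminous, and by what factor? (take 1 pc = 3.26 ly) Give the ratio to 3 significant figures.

Star A is more luminous, by a factor of 1.15.

Star A: d = 8100 ly / 3.26 = 2485 pc
Star A: M = m − 5 log₁₀ d + 5 = 8.11 − 5·3.3953 + 5 = -3.866
Star B: p = 2.44 mas = 2.44×10^-3″ → d = 1/p = 409.8 pc
Star B: M = m − 5 log₁₀ d + 5 = 4.35 − 5·2.6126 + 5 = -3.713
ΔM = M_A − M_B = -3.866 − (-3.713) = -0.153; smaller M is more luminous → Star A.
L ratio = 10^(0.4 |ΔM|) = 10^0.061 = 1.152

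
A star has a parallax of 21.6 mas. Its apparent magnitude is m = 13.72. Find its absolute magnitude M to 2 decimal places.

M ≈ 10.39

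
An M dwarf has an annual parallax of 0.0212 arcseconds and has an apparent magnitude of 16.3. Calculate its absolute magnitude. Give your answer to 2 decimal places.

d = 1/p = 1/0.0212″ = 47.17 pc
5 log₁₀(d/10 pc) = 5 log₁₀(47.17) − 5 = 3.368
M = m − 5 log₁₀(d/10) = 16.3 − 3.368 = 12.932

M ≈ 12.93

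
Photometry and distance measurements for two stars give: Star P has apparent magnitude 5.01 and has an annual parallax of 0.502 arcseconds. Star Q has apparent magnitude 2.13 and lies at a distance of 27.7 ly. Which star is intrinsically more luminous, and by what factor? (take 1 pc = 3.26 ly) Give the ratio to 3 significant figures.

Star Q is more luminous, by a factor of 258.

Star P: d = 1/p = 1/0.502″ = 1.992 pc
Star P: M = m − 5 log₁₀ d + 5 = 5.01 − 5·0.2993 + 5 = 8.514
Star Q: d = 27.7 ly / 3.26 = 8.497 pc
Star Q: M = m − 5 log₁₀ d + 5 = 2.13 − 5·0.9293 + 5 = 2.484
ΔM = M_P − M_Q = 8.514 − (2.484) = 6.030; smaller M is more luminous → Star Q.
L ratio = 10^(0.4 |ΔM|) = 10^2.412 = 258.2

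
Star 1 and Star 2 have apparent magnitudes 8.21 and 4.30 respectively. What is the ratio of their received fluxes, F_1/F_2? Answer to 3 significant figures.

Δm = 8.21 − (4.30) = 3.91
Flux ratio = 10^(−0.4 Δm) = 10^(−0.4 × 3.91) = 10^-1.564 = 0.02729

F_1/F_2 ≈ 0.0273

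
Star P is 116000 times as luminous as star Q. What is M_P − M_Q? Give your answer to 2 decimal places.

Pogson: ΔM = −2.5 log₁₀(ratio) = −2.5 log₁₀(116000) = −2.5 × 5.0645 = -12.661
Star P is brighter, so it has the smaller magnitude: the difference is negative.

M_P − M_Q ≈ -12.66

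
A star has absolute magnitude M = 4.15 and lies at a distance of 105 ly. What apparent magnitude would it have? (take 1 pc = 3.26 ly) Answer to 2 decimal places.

m ≈ 6.69

d = 105 ly / 3.26 = 32.21 pc
m = M + 5 log₁₀ d − 5 = 4.15 + 5·1.5080 − 5 = 6.690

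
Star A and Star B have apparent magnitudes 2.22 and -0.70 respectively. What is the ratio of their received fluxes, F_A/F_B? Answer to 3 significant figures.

F_A/F_B ≈ 0.0679

Magnitude difference = 2.92
Flux ratio = 10^(−0.4 Δm) = 10^(−0.4 × 2.92) = 10^-1.168 = 0.06792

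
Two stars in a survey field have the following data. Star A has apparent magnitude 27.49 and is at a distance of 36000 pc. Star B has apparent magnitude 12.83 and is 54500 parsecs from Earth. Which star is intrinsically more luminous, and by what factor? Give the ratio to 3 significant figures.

Star A: M = m − 5 log₁₀ d + 5 = 27.49 − 5·4.5563 + 5 = 9.708
Star B: M = m − 5 log₁₀ d + 5 = 12.83 − 5·4.7364 + 5 = -5.852
ΔM = M_A − M_B = 9.708 − (-5.852) = 15.560; smaller M is more luminous → Star B.
L ratio = 10^(0.4 |ΔM|) = 10^6.224 = 1.676×10^6

Star B is more luminous, by a factor of 1.68×10^6.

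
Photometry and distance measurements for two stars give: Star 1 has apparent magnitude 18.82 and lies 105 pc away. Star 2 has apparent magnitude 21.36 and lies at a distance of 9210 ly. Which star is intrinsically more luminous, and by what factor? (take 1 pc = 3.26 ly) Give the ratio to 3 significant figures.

Star 2 is more luminous, by a factor of 69.8.

Star 1: M = m − 5 log₁₀ d + 5 = 18.82 − 5·2.0212 + 5 = 13.714
Star 2: d = 9210 ly / 3.26 = 2825 pc
Star 2: M = m − 5 log₁₀ d + 5 = 21.36 − 5·3.4510 + 5 = 9.105
ΔM = M_1 − M_2 = 13.714 − (9.105) = 4.609; smaller M is more luminous → Star 2.
L ratio = 10^(0.4 |ΔM|) = 10^1.844 = 69.78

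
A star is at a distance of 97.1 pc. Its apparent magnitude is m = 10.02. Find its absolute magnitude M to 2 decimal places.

M ≈ 5.08

5 log₁₀(d/10 pc) = 5 log₁₀(97.10) − 5 = 4.936
M = m − 5 log₁₀(d/10) = 10.02 − 4.936 = 5.084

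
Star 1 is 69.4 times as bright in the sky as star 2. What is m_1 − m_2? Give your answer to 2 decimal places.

Pogson: Δm = −2.5 log₁₀(ratio) = −2.5 log₁₀(69.4) = −2.5 × 1.8414 = -4.603
Star 1 is brighter, so it has the smaller magnitude: the difference is negative.

m_1 − m_2 ≈ -4.60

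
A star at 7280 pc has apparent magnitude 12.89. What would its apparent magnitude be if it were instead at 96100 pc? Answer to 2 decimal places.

Flux ∝ 1/d², so Δm = 5 log₁₀(d₂/d₁) = 5 log₁₀(96100/7280) = 5.603
m₂ = m₁ + Δm = 12.89 + (5.603) = 18.493

m ≈ 18.49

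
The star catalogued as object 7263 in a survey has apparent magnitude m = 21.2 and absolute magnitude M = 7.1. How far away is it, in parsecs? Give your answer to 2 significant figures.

d ≈ 6600 pc

Distance modulus: m − M = 21.2 − (7.1) = 14.100
m − M = 5 log₁₀ d − 5
log₁₀ d = (m − M)/5 + 1 = 3.8200
d = 10^3.8200 = 6607 pc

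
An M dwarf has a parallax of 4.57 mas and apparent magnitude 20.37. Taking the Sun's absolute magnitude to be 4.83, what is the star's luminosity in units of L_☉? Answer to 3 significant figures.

d = 1/p = 1000/4.57 mas = 218.8 pc
M = m − 5 log₁₀ d + 5 = 20.37 − 5·2.3401 + 5 = 13.670
M − M_☉ = 13.670 − 4.83 = 8.840
L/L_☉ = 10^(−0.4 × 8.840) = 2.912×10^-4

L/L_☉ ≈ 2.91×10^-4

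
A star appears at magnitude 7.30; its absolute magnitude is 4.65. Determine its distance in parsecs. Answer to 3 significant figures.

d ≈ 33.9 pc

μ = m − M = 2.650
m − M = 5 log₁₀ d − 5
log₁₀ d = (m − M)/5 + 1 = 1.5300
d = 10^1.5300 = 33.88 pc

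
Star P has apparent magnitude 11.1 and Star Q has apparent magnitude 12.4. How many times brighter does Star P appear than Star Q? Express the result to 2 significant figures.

3.3

Magnitude difference = -1.3
Flux ratio = 10^(−0.4 Δm) = 10^(−0.4 × -1.3) = 10^0.520 = 3.311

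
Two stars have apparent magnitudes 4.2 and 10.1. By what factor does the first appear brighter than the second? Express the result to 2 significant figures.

230

Δm = 4.2 − (10.1) = -5.9
Flux ratio = 10^(−0.4 Δm) = 10^(−0.4 × -5.9) = 10^2.360 = 229.1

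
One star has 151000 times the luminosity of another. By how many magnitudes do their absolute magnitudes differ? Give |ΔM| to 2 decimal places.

Pogson: ΔM = −2.5 log₁₀(ratio) = −2.5 log₁₀(151000) = −2.5 × 5.1790 = -12.947

|ΔM| ≈ 12.95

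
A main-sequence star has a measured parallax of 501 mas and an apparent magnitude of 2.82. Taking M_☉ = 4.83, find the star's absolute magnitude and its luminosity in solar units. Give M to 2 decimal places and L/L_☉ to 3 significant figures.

M ≈ 6.32; L/L_☉ ≈ 0.254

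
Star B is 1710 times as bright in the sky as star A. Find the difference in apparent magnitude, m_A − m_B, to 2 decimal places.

m_A − m_B ≈ 8.08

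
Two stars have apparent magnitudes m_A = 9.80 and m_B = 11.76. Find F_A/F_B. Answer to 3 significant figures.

Δm = 9.80 − (11.76) = -1.96
Flux ratio = 10^(−0.4 Δm) = 10^(−0.4 × -1.96) = 10^0.784 = 6.081

F_A/F_B ≈ 6.08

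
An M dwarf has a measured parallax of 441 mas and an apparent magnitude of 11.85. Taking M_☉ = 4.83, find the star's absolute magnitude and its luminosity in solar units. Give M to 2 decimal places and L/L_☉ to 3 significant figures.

d = 1/p = 1000/441 mas = 2.268 pc
M = m − 5 log₁₀ d + 5 = 11.85 − 5·0.3556 + 5 = 15.072
M − M_☉ = 15.072 − 4.83 = 10.242
L/L_☉ = 10^(−0.4 × 10.242) = 8.001×10^-5

M ≈ 15.07; L/L_☉ ≈ 8.00×10^-5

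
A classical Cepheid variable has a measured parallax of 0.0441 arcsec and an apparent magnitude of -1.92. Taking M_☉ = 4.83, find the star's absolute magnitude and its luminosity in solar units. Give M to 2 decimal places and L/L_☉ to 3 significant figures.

M ≈ -3.70; L/L_☉ ≈ 2580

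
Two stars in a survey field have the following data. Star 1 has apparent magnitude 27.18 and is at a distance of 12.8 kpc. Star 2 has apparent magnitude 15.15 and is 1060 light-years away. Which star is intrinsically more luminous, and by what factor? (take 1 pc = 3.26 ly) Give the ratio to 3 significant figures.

Star 1: d = 12.8 kpc = 12800 pc
Star 1: M = m − 5 log₁₀ d + 5 = 27.18 − 5·4.1072 + 5 = 11.644
Star 2: d = 1060 ly / 3.26 = 325.2 pc
Star 2: M = m − 5 log₁₀ d + 5 = 15.15 − 5·2.5121 + 5 = 7.590
ΔM = M_1 − M_2 = 11.644 − (7.590) = 4.054; smaller M is more luminous → Star 2.
L ratio = 10^(0.4 |ΔM|) = 10^1.622 = 41.86

Star 2 is more luminous, by a factor of 41.9.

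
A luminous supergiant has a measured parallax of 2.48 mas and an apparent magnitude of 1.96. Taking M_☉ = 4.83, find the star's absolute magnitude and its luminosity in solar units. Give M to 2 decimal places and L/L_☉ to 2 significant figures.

d = 1/p = 1000/2.48 mas = 403.2 pc
M = m − 5 log₁₀ d + 5 = 1.96 − 5·2.6055 + 5 = -6.068
M − M_☉ = -6.068 − 4.83 = -10.898
L/L_☉ = 10^(−0.4 × -10.898) = 22860

M ≈ -6.07; L/L_☉ ≈ 23000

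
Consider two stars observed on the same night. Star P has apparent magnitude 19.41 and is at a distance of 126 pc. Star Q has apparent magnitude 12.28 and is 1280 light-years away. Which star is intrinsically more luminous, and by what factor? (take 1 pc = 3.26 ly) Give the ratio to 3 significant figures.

Star P: M = m − 5 log₁₀ d + 5 = 19.41 − 5·2.1004 + 5 = 13.908
Star Q: d = 1280 ly / 3.26 = 392.6 pc
Star Q: M = m − 5 log₁₀ d + 5 = 12.28 − 5·2.5940 + 5 = 4.310
ΔM = M_P − M_Q = 13.908 − (4.310) = 9.598; smaller M is more luminous → Star Q.
L ratio = 10^(0.4 |ΔM|) = 10^3.839 = 6906

Star Q is more luminous, by a factor of 6910.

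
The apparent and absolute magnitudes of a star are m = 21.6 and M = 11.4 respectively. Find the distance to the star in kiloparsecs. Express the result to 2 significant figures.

d ≈ 1.1 kpc

μ = m − M = 10.200
m − M = 5 log₁₀ d − 5
log₁₀ d = (m − M)/5 + 1 = 3.0400
d = 10^3.0400 = 1096 pc
= 1.096 kpc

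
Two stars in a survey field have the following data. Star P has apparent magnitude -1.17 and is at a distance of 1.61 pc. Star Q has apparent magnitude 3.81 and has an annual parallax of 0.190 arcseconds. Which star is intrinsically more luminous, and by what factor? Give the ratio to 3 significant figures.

Star P is more luminous, by a factor of 9.19.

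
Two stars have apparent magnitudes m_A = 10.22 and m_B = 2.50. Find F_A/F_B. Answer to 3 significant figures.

Δm = 10.22 − (2.50) = 7.72
Flux ratio = 10^(−0.4 Δm) = 10^(−0.4 × 7.72) = 10^-3.088 = 8.166×10^-4

F_A/F_B ≈ 8.17×10^-4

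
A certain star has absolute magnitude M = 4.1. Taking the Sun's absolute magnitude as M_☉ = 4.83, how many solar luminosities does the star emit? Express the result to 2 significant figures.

L/L_☉ ≈ 2.0

M − M_☉ = 4.1 − 4.83 = -0.730
L/L_☉ = 10^(−0.4 (M − M_☉)) = 10^0.292 = 1.959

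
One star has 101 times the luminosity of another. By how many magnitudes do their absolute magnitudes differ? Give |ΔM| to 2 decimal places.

|ΔM| ≈ 5.01

Pogson: ΔM = −2.5 log₁₀(ratio) = −2.5 log₁₀(101) = −2.5 × 2.0043 = -5.011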